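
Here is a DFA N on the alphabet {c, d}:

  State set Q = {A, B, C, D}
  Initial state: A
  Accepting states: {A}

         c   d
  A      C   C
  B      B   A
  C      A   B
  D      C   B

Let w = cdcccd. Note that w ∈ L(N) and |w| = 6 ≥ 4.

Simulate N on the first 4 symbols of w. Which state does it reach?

Run of N on the first 4 characters of w = c d c c:
  step 0: A  (start)
  step 1: C  (read c: A→C)
  step 2: B  (read d: C→B)
  step 3: B  (read c: B→B)
  step 4: B  (read c: B→B)

After reading 4 characters, N is in state B.

B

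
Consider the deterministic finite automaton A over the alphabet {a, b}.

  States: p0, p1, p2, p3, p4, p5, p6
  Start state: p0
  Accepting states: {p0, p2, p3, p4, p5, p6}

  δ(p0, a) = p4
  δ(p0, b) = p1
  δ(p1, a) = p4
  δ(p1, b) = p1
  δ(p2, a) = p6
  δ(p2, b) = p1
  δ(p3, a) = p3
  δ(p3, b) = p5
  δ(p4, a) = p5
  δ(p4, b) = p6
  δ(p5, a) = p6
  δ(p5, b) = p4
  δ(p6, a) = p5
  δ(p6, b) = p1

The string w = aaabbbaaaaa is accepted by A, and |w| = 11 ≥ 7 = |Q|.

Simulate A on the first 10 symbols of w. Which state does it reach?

Run of A on the first 10 characters of w = a a a b b b a a a a:
  step 0: p0  (start)
  step 1: p4  (read a: p0→p4)
  step 2: p5  (read a: p4→p5)
  step 3: p6  (read a: p5→p6)
  step 4: p1  (read b: p6→p1)
  step 5: p1  (read b: p1→p1)
  step 6: p1  (read b: p1→p1)
  step 7: p4  (read a: p1→p4)
  step 8: p5  (read a: p4→p5)
  step 9: p6  (read a: p5→p6)
  step 10: p5  (read a: p6→p5)

After reading 10 characters, A is in state p5.
(This kind of state-tracing is the core of the pumping-lemma construction: with 7 states, pigeonhole forces a repeat within the first 7 steps.)

p5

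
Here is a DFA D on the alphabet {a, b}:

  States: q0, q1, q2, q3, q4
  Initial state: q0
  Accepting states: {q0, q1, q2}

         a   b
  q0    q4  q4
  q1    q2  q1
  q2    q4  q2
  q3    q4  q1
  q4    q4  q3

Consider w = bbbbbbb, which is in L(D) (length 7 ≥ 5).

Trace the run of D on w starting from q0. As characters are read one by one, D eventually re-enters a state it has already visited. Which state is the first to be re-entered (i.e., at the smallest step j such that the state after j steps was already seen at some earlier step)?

q1

Run of D on w = b b b b b b b:
  step 0: q0  (start)
  step 1: q4  (read b: q0→q4)
  step 2: q3  (read b: q4→q3)
  step 3: q1  (read b: q3→q1)
  step 4: q1  (read b: q1→q1)   ← first repeat (q1 seen earlier)
  step 5: q1  (read b: q1→q1)
  step 6: q1  (read b: q1→q1)
  step 7: q1  (read b: q1→q1)

The earliest repeat is at step j = 4: D is in q1, which it already visited at step i = 3.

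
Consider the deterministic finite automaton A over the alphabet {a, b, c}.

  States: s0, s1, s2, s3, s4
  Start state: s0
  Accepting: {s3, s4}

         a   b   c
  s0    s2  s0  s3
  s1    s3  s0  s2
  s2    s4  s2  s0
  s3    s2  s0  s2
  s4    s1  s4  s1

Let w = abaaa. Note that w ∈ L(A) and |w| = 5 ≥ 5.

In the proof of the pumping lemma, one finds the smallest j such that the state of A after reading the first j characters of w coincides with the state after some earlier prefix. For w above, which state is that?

State sequence: s0 -a-> s2 -b-> s2 -a-> s4 -a-> s1 -a-> s3
First repeat at step 2: s2 was already visited.

The earliest repeat is at step j = 2: A is in s2, which it already visited at step i = 1.
With |Q| = 5, pigeonhole forces a state repeat no later than step 5; the substring read between the first and second visits to that state can be pumped.

s2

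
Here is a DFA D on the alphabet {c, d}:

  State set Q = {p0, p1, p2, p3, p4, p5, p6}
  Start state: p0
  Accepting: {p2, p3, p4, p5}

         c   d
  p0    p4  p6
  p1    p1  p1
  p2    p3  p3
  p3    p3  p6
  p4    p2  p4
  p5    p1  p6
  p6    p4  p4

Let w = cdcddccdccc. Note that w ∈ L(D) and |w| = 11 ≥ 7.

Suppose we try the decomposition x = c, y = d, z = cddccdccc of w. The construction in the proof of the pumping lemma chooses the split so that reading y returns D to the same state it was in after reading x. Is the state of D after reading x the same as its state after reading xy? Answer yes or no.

State sequence: p0 -c-> p4 -d-> p4

After x (step 1): p4. After xy (step 2): p4.
They match, so y = d drives D around a cycle from p4 back to itself; pumping y any number of times keeps D in p4 before reading z, and xyⁱz ∈ L(D) for every i ≥ 0.

yes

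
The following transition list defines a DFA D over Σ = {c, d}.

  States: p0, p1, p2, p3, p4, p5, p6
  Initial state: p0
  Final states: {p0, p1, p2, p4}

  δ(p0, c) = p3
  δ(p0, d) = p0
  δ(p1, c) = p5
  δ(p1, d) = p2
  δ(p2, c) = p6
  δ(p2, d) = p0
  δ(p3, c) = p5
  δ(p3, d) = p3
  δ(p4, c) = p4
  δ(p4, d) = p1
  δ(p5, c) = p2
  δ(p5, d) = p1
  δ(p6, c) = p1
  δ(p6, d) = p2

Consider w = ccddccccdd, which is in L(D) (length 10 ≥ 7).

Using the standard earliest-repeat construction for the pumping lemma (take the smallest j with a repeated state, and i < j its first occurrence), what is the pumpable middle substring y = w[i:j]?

dcc

State sequence: p0 -c-> p3 -c-> p5 -d-> p1 -d-> p2 -c-> p6 -c-> p1 -c-> p5 -c-> p2 -d-> p0 -d-> p0
First repeat at step 6: p1 was already visited.

So i = 3, j = 6, giving x = w[0:3] = ccd, y = w[3:6] = dcc, z = w[6:10] = ccdd.
Check: |xy| = 6 ≤ 7 and |y| = 3 ≥ 1. Reading y takes D from p1 back to p1, so every xyⁱz is accepted.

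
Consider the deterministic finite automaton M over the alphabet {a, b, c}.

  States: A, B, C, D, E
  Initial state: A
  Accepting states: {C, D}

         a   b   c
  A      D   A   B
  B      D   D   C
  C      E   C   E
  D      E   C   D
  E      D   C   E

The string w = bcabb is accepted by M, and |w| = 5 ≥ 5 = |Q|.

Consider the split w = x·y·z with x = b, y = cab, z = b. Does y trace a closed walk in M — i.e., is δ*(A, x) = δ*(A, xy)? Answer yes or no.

Run of M on the first 4 characters of w = b c a b:
  step 0: A  (start)
  step 1: A  (read b: A→A)
  step 2: B  (read c: A→B)
  step 3: D  (read a: B→D)
  step 4: C  (read b: D→C)

After x (step 1): A. After xy (step 4): C.
They differ (A ≠ C), so y is not a cycle from the state after x; this split is not the one the pumping-lemma construction produces, and pumping y need not keep the string in L(M).

no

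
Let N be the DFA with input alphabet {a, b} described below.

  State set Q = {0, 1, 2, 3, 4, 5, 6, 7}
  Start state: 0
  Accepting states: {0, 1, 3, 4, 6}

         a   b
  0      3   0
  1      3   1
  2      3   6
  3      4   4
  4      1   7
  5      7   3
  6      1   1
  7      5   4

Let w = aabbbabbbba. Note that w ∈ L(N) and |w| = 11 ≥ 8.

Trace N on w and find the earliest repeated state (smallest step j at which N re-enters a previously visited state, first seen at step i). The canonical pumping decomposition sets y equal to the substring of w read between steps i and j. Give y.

bb

Run of N on w = a a b b b a b b b b a:
  step 0: 0  (start)
  step 1: 3  (read a: 0→3)
  step 2: 4  (read a: 3→4)
  step 3: 7  (read b: 4→7)
  step 4: 4  (read b: 7→4)   ← first repeat (4 seen earlier)
  step 5: 7  (read b: 4→7)
  step 6: 5  (read a: 7→5)
  step 7: 3  (read b: 5→3)
  step 8: 4  (read b: 3→4)
  step 9: 7  (read b: 4→7)
  step 10: 4  (read b: 7→4)
  step 11: 1  (read a: 4→1)

So i = 2, j = 4, giving x = w[0:2] = aa, y = w[2:4] = bb, z = w[4:11] = babbbba.
Check: |xy| = 4 ≤ 8 and |y| = 2 ≥ 1. Reading y takes N from 4 back to 4, so every xyⁱz is accepted.
The DFA has 8 states, so the proof of the pumping lemma guarantees a repeated state among the first 8+1 visited; the segment between the two visits is the pumpable y.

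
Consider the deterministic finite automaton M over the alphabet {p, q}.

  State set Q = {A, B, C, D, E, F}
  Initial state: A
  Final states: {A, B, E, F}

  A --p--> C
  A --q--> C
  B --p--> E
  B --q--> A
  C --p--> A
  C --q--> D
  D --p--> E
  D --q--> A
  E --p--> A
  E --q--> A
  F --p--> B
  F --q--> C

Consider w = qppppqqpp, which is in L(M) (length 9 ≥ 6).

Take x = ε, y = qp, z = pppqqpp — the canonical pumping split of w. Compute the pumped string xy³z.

xy^3z = ε·qp·qp·qp·pppqqpp = qpqpqppppqqpp.
Reading y = qp takes M from A back to A, so after x·y·y·y the machine is still in A, and z then leads to the accepting state A. Hence qpqpqppppqqpp ∈ L(M).

qpqpqppppqqpp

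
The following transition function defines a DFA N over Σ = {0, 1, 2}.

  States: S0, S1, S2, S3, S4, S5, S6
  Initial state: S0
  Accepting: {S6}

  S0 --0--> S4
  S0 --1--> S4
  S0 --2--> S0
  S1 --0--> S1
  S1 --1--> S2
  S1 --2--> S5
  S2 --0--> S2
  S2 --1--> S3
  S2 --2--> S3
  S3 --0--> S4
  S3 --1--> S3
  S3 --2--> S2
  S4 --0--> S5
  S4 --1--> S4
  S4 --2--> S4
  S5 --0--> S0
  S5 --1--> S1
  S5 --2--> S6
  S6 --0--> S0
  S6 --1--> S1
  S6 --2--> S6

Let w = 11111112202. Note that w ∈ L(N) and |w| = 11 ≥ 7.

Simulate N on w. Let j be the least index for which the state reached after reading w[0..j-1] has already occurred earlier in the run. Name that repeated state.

S4

Run of N on w = 1 1 1 1 1 1 1 2 2 0 2:
  step 0: S0  (start)
  step 1: S4  (read 1: S0→S4)
  step 2: S4  (read 1: S4→S4)   ← first repeat (S4 seen earlier)
  step 3: S4  (read 1: S4→S4)
  step 4: S4  (read 1: S4→S4)
  step 5: S4  (read 1: S4→S4)
  step 6: S4  (read 1: S4→S4)
  step 7: S4  (read 1: S4→S4)
  step 8: S4  (read 2: S4→S4)
  step 9: S4  (read 2: S4→S4)
  step 10: S5  (read 0: S4→S5)
  step 11: S6  (read 2: S5→S6)

The earliest repeat is at step j = 2: N is in S4, which it already visited at step i = 1.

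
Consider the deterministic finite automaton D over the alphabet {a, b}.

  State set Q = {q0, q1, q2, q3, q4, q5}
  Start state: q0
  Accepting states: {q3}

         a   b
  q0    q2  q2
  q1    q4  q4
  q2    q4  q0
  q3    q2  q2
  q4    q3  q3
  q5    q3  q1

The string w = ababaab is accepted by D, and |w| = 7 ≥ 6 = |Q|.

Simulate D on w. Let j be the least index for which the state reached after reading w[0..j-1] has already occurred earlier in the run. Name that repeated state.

q0

State sequence: q0 -a-> q2 -b-> q0 -a-> q2 -b-> q0 -a-> q2 -a-> q4 -b-> q3
First repeat at step 2: q0 was already visited.

The earliest repeat is at step j = 2: D is in q0, which it already visited at step i = 0.
Since D has 6 states, any run of length ≥ 6 visits 6+1 states, so by pigeonhole some state repeats within the first 6 steps — that repeat gives the pumpable loop.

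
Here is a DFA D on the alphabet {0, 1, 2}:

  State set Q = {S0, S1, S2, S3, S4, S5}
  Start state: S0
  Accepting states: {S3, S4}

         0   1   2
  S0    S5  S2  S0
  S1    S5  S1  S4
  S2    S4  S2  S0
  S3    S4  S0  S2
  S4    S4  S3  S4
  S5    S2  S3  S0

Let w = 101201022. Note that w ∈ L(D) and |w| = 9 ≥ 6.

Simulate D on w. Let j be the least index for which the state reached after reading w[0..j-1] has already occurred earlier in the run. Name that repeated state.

State sequence: S0 -1-> S2 -0-> S4 -1-> S3 -2-> S2 -0-> S4 -1-> S3 -0-> S4 -2-> S4 -2-> S4
First repeat at step 4: S2 was already visited.

The earliest repeat is at step j = 4: D is in S2, which it already visited at step i = 1.

S2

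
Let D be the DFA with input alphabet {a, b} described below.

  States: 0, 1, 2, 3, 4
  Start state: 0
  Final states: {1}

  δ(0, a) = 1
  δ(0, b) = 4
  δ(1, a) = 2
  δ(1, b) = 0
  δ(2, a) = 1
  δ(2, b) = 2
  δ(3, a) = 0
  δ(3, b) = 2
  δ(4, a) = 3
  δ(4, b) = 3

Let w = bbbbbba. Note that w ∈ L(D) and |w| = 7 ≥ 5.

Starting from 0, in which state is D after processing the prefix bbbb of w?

State sequence: 0 -b-> 4 -b-> 3 -b-> 2 -b-> 2

After reading 4 characters, D is in state 2.

2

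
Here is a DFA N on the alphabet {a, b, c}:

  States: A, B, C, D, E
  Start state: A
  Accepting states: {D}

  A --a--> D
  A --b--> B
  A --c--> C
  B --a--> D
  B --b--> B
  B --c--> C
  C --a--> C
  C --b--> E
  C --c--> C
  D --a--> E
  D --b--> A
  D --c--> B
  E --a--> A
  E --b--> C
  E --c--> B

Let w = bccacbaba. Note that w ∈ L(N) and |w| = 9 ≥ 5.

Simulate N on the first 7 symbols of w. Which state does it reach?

A

State sequence: A -b-> B -c-> C -c-> C -a-> C -c-> C -b-> E -a-> A

After reading 7 characters, N is in state A.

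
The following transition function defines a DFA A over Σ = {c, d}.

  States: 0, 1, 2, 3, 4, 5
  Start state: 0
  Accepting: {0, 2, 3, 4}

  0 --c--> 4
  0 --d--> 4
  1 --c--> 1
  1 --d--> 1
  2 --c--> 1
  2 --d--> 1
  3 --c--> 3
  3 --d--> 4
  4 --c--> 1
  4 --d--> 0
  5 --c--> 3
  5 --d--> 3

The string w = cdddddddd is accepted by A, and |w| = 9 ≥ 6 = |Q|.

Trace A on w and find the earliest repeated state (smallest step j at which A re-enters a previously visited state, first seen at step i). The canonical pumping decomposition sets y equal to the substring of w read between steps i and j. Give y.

State sequence: 0 -c-> 4 -d-> 0 -d-> 4 -d-> 0 -d-> 4 -d-> 0 -d-> 4 -d-> 0 -d-> 4
First repeat at step 2: 0 was already visited.

So i = 0, j = 2, giving x = w[0:0] = ε, y = w[0:2] = cd, z = w[2:9] = ddddddd.
Check: |xy| = 2 ≤ 6 and |y| = 2 ≥ 1. Reading y takes A from 0 back to 0, so every xyⁱz is accepted.
With |Q| = 6, pigeonhole forces a state repeat no later than step 6; the substring read between the first and second visits to that state can be pumped.

cd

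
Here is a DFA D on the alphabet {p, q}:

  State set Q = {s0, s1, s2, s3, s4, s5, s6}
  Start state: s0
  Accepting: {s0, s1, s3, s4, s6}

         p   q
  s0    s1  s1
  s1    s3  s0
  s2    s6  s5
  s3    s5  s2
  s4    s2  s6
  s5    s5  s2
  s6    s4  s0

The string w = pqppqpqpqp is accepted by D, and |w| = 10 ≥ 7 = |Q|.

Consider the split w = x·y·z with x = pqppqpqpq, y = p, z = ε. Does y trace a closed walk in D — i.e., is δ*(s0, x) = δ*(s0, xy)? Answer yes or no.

Run of D on the first 10 characters of w = p q p p q p q p q p:
  step 0: s0  (start)
  step 1: s1  (read p: s0→s1)
  step 2: s0  (read q: s1→s0)
  step 3: s1  (read p: s0→s1)
  step 4: s3  (read p: s1→s3)
  step 5: s2  (read q: s3→s2)
  step 6: s6  (read p: s2→s6)
  step 7: s0  (read q: s6→s0)
  step 8: s1  (read p: s0→s1)
  step 9: s0  (read q: s1→s0)
  step 10: s1  (read p: s0→s1)

After x (step 9): s0. After xy (step 10): s1.
They differ (s0 ≠ s1), so y is not a cycle from the state after x; this split is not the one the pumping-lemma construction produces, and pumping y need not keep the string in L(D).

no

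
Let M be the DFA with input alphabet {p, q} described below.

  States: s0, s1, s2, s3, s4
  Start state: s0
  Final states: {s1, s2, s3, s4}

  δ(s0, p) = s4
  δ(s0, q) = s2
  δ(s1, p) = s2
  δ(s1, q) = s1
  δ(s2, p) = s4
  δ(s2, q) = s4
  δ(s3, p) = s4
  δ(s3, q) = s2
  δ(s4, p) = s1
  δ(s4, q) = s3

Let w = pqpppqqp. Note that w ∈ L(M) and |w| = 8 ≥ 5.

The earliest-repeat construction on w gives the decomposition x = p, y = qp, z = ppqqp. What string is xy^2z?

xy^2z = p·qp·qp·ppqqp = pqpqpppqqp.
Reading y = qp takes M from s4 back to s4, so after x·y·y the machine is still in s4, and z then leads to the accepting state s4. Hence pqpqpppqqp ∈ L(M).

pqpqpppqqp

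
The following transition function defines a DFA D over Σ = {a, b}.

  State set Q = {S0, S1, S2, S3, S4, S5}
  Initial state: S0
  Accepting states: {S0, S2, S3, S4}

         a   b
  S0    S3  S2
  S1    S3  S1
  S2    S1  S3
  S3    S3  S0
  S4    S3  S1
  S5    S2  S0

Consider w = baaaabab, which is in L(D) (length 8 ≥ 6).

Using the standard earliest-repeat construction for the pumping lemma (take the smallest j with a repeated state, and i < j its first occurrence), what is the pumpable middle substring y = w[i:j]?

Run of D on w = b a a a a b a b:
  step 0: S0  (start)
  step 1: S2  (read b: S0→S2)
  step 2: S1  (read a: S2→S1)
  step 3: S3  (read a: S1→S3)
  step 4: S3  (read a: S3→S3)   ← first repeat (S3 seen earlier)
  step 5: S3  (read a: S3→S3)
  step 6: S0  (read b: S3→S0)
  step 7: S3  (read a: S0→S3)
  step 8: S0  (read b: S3→S0)

So i = 3, j = 4, giving x = w[0:3] = baa, y = w[3:4] = a, z = w[4:8] = abab.
Check: |xy| = 4 ≤ 6 and |y| = 1 ≥ 1. Reading y takes D from S3 back to S3, so every xyⁱz is accepted.
Pumping length from the standard proof: p = 6 (the number of states). The repeated state found above gives |xy| = j ≤ 6 and |y| = j − i ≥ 1.

a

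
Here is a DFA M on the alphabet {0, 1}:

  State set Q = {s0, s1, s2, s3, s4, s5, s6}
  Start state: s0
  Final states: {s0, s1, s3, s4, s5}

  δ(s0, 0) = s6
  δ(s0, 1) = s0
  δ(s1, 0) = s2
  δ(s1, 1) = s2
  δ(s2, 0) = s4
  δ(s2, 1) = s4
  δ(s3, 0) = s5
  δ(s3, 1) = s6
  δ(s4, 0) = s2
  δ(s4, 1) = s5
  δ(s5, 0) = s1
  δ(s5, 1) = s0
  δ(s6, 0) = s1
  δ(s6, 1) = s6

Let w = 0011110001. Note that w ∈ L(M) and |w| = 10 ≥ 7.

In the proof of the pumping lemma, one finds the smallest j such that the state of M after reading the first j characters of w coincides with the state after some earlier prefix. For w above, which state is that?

s0

State sequence: s0 -0-> s6 -0-> s1 -1-> s2 -1-> s4 -1-> s5 -1-> s0 -0-> s6 -0-> s1 -0-> s2 -1-> s4
First repeat at step 6: s0 was already visited.

The earliest repeat is at step j = 6: M is in s0, which it already visited at step i = 0.
Pumping length from the standard proof: p = 7 (the number of states). The repeated state found above gives |xy| = j ≤ 7 and |y| = j − i ≥ 1.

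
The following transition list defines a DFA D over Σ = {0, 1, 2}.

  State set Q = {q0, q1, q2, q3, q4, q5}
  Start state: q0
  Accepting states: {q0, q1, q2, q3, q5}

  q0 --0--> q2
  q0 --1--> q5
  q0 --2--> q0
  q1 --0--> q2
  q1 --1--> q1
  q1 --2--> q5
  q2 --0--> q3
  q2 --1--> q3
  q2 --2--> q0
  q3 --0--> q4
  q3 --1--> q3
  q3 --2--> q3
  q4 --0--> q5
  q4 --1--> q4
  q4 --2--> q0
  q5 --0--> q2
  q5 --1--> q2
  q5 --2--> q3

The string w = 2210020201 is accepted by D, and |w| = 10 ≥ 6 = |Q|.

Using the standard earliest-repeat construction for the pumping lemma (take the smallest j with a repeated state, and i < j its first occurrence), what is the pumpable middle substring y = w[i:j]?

Run of D on w = 2 2 1 0 0 2 0 2 0 1:
  step 0: q0  (start)
  step 1: q0  (read 2: q0→q0)   ← first repeat (q0 seen earlier)
  step 2: q0  (read 2: q0→q0)
  step 3: q5  (read 1: q0→q5)
  step 4: q2  (read 0: q5→q2)
  step 5: q3  (read 0: q2→q3)
  step 6: q3  (read 2: q3→q3)
  step 7: q4  (read 0: q3→q4)
  step 8: q0  (read 2: q4→q0)
  step 9: q2  (read 0: q0→q2)
  step 10: q3  (read 1: q2→q3)

So i = 0, j = 1, giving x = w[0:0] = ε, y = w[0:1] = 2, z = w[1:10] = 210020201.
Check: |xy| = 1 ≤ 6 and |y| = 1 ≥ 1. Reading y takes D from q0 back to q0, so every xyⁱz is accepted.

2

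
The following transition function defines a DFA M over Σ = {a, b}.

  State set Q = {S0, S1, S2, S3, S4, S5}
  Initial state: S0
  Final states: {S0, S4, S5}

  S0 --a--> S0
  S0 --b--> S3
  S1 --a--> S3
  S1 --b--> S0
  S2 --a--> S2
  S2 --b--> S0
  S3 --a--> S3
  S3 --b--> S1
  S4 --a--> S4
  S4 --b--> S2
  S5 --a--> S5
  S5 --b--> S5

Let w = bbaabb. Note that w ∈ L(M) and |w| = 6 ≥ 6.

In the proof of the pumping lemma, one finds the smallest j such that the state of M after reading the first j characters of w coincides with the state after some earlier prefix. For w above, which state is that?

S3

State sequence: S0 -b-> S3 -b-> S1 -a-> S3 -a-> S3 -b-> S1 -b-> S0
First repeat at step 3: S3 was already visited.

The earliest repeat is at step j = 3: M is in S3, which it already visited at step i = 1.
Pumping length from the standard proof: p = 6 (the number of states). The repeated state found above gives |xy| = j ≤ 6 and |y| = j − i ≥ 1.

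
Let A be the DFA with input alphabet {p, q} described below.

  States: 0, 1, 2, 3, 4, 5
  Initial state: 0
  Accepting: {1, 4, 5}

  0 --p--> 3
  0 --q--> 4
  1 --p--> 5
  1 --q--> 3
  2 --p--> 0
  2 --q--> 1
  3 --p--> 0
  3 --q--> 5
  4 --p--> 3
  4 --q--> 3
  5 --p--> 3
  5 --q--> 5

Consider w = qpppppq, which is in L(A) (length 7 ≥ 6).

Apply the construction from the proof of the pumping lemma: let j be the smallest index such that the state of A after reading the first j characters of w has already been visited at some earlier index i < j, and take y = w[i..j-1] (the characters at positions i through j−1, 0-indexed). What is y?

Run of A on w = q p p p p p q:
  step 0: 0  (start)
  step 1: 4  (read q: 0→4)
  step 2: 3  (read p: 4→3)
  step 3: 0  (read p: 3→0)   ← first repeat (0 seen earlier)
  step 4: 3  (read p: 0→3)
  step 5: 0  (read p: 3→0)
  step 6: 3  (read p: 0→3)
  step 7: 5  (read q: 3→5)

So i = 0, j = 3, giving x = w[0:0] = ε, y = w[0:3] = qpp, z = w[3:7] = pppq.
Check: |xy| = 3 ≤ 6 and |y| = 3 ≥ 1. Reading y takes A from 0 back to 0, so every xyⁱz is accepted.
The DFA has 6 states, so the proof of the pumping lemma guarantees a repeated state among the first 6+1 visited; the segment between the two visits is the pumpable y.

qpp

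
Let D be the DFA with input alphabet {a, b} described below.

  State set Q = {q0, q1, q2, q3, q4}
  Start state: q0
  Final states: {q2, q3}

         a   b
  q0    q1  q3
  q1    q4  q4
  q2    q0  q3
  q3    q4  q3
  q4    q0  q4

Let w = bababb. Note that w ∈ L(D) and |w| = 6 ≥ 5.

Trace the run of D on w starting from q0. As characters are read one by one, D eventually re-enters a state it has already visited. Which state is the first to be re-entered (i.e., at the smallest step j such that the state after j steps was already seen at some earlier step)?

q4

State sequence: q0 -b-> q3 -a-> q4 -b-> q4 -a-> q0 -b-> q3 -b-> q3
First repeat at step 3: q4 was already visited.

The earliest repeat is at step j = 3: D is in q4, which it already visited at step i = 2.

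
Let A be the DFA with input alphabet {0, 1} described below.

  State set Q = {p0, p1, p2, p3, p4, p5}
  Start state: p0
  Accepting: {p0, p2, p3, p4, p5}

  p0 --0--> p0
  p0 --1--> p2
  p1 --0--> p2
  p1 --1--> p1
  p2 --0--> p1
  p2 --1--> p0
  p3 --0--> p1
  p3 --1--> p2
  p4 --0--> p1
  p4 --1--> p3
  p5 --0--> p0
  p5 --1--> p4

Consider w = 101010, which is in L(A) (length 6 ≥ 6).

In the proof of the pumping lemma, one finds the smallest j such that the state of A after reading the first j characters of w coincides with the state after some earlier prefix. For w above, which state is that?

State sequence: p0 -1-> p2 -0-> p1 -1-> p1 -0-> p2 -1-> p0 -0-> p0
First repeat at step 3: p1 was already visited.

The earliest repeat is at step j = 3: A is in p1, which it already visited at step i = 2.
Since A has 6 states, any run of length ≥ 6 visits 6+1 states, so by pigeonhole some state repeats within the first 6 steps — that repeat gives the pumpable loop.

p1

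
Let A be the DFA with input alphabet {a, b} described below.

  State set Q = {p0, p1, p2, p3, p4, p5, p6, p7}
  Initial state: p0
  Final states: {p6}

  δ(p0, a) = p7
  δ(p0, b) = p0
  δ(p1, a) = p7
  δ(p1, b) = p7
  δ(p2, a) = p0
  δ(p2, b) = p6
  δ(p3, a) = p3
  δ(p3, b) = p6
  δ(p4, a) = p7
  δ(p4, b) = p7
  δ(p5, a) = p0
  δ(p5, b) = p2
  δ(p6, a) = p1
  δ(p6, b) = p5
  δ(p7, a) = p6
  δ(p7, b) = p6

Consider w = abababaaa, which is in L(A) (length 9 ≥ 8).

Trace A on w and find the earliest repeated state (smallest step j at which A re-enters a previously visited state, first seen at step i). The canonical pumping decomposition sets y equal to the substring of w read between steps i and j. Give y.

bab

Run of A on w = a b a b a b a a a:
  step 0: p0  (start)
  step 1: p7  (read a: p0→p7)
  step 2: p6  (read b: p7→p6)
  step 3: p1  (read a: p6→p1)
  step 4: p7  (read b: p1→p7)   ← first repeat (p7 seen earlier)
  step 5: p6  (read a: p7→p6)
  step 6: p5  (read b: p6→p5)
  step 7: p0  (read a: p5→p0)
  step 8: p7  (read a: p0→p7)
  step 9: p6  (read a: p7→p6)

So i = 1, j = 4, giving x = w[0:1] = a, y = w[1:4] = bab, z = w[4:9] = abaaa.
Check: |xy| = 4 ≤ 8 and |y| = 3 ≥ 1. Reading y takes A from p7 back to p7, so every xyⁱz is accepted.
With |Q| = 8, pigeonhole forces a state repeat no later than step 8; the substring read between the first and second visits to that state can be pumped.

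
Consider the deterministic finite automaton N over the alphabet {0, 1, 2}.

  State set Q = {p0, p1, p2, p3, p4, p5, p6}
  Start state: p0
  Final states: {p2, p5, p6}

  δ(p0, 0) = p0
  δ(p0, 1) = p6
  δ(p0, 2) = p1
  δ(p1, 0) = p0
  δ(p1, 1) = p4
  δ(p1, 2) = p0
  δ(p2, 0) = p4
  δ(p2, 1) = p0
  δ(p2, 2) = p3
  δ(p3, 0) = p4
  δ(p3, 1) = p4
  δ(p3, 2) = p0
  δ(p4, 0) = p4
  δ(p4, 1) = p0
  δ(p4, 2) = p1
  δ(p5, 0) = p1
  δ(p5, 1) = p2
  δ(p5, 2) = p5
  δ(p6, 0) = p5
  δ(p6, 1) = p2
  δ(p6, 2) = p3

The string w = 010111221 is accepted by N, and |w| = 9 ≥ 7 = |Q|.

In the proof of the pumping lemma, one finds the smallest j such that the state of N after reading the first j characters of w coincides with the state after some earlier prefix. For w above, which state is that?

p0

Run of N on w = 0 1 0 1 1 1 2 2 1:
  step 0: p0  (start)
  step 1: p0  (read 0: p0→p0)   ← first repeat (p0 seen earlier)
  step 2: p6  (read 1: p0→p6)
  step 3: p5  (read 0: p6→p5)
  step 4: p2  (read 1: p5→p2)
  step 5: p0  (read 1: p2→p0)
  step 6: p6  (read 1: p0→p6)
  step 7: p3  (read 2: p6→p3)
  step 8: p0  (read 2: p3→p0)
  step 9: p6  (read 1: p0→p6)

The earliest repeat is at step j = 1: N is in p0, which it already visited at step i = 0.
Since N has 7 states, any run of length ≥ 7 visits 7+1 states, so by pigeonhole some state repeats within the first 7 steps — that repeat gives the pumpable loop.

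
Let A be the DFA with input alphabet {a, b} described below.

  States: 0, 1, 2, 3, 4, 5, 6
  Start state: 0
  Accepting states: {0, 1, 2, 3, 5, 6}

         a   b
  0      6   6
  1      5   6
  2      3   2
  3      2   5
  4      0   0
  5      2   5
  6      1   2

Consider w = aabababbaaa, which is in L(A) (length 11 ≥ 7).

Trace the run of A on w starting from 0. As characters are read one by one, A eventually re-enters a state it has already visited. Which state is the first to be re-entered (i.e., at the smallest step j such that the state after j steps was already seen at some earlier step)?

Run of A on w = a a b a b a b b a a a:
  step 0: 0  (start)
  step 1: 6  (read a: 0→6)
  step 2: 1  (read a: 6→1)
  step 3: 6  (read b: 1→6)   ← first repeat (6 seen earlier)
  step 4: 1  (read a: 6→1)
  step 5: 6  (read b: 1→6)
  step 6: 1  (read a: 6→1)
  step 7: 6  (read b: 1→6)
  step 8: 2  (read b: 6→2)
  step 9: 3  (read a: 2→3)
  step 10: 2  (read a: 3→2)
  step 11: 3  (read a: 2→3)

The earliest repeat is at step j = 3: A is in 6, which it already visited at step i = 1.
With |Q| = 7, pigeonhole forces a state repeat no later than step 7; the substring read between the first and second visits to that state can be pumped.

6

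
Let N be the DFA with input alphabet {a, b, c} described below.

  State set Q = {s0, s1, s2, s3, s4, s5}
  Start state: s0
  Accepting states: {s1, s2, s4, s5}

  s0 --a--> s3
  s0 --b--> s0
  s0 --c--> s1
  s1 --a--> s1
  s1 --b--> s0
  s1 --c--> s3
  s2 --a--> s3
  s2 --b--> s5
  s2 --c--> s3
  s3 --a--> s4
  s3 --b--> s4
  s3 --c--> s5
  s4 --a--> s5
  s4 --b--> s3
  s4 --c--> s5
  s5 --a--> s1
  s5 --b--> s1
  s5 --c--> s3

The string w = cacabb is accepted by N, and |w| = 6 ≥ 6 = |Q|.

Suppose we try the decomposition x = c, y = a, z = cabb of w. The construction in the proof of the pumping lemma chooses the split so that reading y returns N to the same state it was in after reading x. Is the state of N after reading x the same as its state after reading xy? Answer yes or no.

State sequence: s0 -c-> s1 -a-> s1

After x (step 1): s1. After xy (step 2): s1.
They match, so y = a drives N around a cycle from s1 back to itself; pumping y any number of times keeps N in s1 before reading z, and xyⁱz ∈ L(N) for every i ≥ 0.

yes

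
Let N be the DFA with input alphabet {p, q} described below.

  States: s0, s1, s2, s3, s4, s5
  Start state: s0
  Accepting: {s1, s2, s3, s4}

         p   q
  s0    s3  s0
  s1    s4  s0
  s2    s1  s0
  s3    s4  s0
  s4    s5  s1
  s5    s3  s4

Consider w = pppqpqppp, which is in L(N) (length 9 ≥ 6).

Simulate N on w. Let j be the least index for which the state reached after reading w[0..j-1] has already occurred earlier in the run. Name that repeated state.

State sequence: s0 -p-> s3 -p-> s4 -p-> s5 -q-> s4 -p-> s5 -q-> s4 -p-> s5 -p-> s3 -p-> s4
First repeat at step 4: s4 was already visited.

The earliest repeat is at step j = 4: N is in s4, which it already visited at step i = 2.
The DFA has 6 states, so the proof of the pumping lemma guarantees a repeated state among the first 6+1 visited; the segment between the two visits is the pumpable y.

s4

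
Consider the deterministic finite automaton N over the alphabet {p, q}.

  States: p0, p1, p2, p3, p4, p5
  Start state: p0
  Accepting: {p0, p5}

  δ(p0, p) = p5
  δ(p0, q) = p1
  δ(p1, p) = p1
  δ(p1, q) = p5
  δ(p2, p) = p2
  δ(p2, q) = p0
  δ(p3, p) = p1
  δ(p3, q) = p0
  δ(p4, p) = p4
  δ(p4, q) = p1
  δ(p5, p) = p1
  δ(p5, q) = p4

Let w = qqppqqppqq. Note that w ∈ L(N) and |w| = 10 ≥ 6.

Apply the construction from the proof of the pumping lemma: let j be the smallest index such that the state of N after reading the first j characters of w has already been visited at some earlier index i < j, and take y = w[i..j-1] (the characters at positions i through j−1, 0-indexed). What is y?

qp

State sequence: p0 -q-> p1 -q-> p5 -p-> p1 -p-> p1 -q-> p5 -q-> p4 -p-> p4 -p-> p4 -q-> p1 -q-> p5
First repeat at step 3: p1 was already visited.

So i = 1, j = 3, giving x = w[0:1] = q, y = w[1:3] = qp, z = w[3:10] = pqqppqq.
Check: |xy| = 3 ≤ 6 and |y| = 2 ≥ 1. Reading y takes N from p1 back to p1, so every xyⁱz is accepted.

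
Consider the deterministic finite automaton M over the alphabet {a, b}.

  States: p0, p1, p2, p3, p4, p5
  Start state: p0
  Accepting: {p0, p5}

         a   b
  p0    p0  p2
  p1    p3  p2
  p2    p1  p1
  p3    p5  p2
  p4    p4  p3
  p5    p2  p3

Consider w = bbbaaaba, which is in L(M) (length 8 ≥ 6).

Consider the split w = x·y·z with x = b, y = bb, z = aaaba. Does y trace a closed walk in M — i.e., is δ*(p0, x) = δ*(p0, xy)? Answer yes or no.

State sequence: p0 -b-> p2 -b-> p1 -b-> p2

After x (step 1): p2. After xy (step 3): p2.
They match, so y = bb drives M around a cycle from p2 back to itself; pumping y any number of times keeps M in p2 before reading z, and xyⁱz ∈ L(M) for every i ≥ 0.

yes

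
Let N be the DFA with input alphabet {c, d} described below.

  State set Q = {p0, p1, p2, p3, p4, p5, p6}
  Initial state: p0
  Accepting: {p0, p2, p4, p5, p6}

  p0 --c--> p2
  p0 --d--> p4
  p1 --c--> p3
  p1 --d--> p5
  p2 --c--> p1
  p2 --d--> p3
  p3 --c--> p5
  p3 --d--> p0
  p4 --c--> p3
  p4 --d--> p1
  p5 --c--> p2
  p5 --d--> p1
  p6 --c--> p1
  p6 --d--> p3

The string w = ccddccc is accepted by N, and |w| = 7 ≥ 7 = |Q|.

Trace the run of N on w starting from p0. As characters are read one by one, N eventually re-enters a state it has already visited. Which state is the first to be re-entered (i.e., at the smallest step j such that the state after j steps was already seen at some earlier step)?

p1

State sequence: p0 -c-> p2 -c-> p1 -d-> p5 -d-> p1 -c-> p3 -c-> p5 -c-> p2
First repeat at step 4: p1 was already visited.

The earliest repeat is at step j = 4: N is in p1, which it already visited at step i = 2.
Pumping length from the standard proof: p = 7 (the number of states). The repeated state found above gives |xy| = j ≤ 7 and |y| = j − i ≥ 1.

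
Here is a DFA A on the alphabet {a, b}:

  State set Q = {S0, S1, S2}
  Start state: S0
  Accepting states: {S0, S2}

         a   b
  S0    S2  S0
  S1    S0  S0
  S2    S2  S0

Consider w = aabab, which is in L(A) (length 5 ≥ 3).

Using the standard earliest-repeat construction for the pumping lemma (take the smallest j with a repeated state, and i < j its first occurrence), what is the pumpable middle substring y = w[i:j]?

State sequence: S0 -a-> S2 -a-> S2 -b-> S0 -a-> S2 -b-> S0
First repeat at step 2: S2 was already visited.

So i = 1, j = 2, giving x = w[0:1] = a, y = w[1:2] = a, z = w[2:5] = bab.
Check: |xy| = 2 ≤ 3 and |y| = 1 ≥ 1. Reading y takes A from S2 back to S2, so every xyⁱz is accepted.

a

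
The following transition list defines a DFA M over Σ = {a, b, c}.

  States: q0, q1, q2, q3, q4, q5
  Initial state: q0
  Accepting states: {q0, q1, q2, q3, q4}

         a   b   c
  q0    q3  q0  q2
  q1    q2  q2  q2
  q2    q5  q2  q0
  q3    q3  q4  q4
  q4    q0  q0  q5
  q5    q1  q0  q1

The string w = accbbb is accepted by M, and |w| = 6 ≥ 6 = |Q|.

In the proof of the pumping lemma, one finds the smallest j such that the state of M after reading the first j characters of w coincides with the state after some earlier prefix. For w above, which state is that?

Run of M on w = a c c b b b:
  step 0: q0  (start)
  step 1: q3  (read a: q0→q3)
  step 2: q4  (read c: q3→q4)
  step 3: q5  (read c: q4→q5)
  step 4: q0  (read b: q5→q0)   ← first repeat (q0 seen earlier)
  step 5: q0  (read b: q0→q0)
  step 6: q0  (read b: q0→q0)

The earliest repeat is at step j = 4: M is in q0, which it already visited at step i = 0.
Pumping length from the standard proof: p = 6 (the number of states). The repeated state found above gives |xy| = j ≤ 6 and |y| = j − i ≥ 1.

q0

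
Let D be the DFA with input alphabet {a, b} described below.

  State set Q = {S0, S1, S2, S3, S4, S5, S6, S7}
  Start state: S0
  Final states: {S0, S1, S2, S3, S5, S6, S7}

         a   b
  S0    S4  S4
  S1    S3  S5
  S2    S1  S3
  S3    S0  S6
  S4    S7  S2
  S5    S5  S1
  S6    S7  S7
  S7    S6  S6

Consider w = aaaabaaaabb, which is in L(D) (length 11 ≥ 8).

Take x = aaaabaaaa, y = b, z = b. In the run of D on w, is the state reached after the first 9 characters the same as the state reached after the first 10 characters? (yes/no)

Run of D on the first 10 characters of w = a a a a b a a a a b:
  step 0: S0  (start)
  step 1: S4  (read a: S0→S4)
  step 2: S7  (read a: S4→S7)
  step 3: S6  (read a: S7→S6)
  step 4: S7  (read a: S6→S7)
  step 5: S6  (read b: S7→S6)
  step 6: S7  (read a: S6→S7)
  step 7: S6  (read a: S7→S6)
  step 8: S7  (read a: S6→S7)
  step 9: S6  (read a: S7→S6)
  step 10: S7  (read b: S6→S7)

After x (step 9): S6. After xy (step 10): S7.
They differ (S6 ≠ S7), so y is not a cycle from the state after x; this split is not the one the pumping-lemma construction produces, and pumping y need not keep the string in L(D).

no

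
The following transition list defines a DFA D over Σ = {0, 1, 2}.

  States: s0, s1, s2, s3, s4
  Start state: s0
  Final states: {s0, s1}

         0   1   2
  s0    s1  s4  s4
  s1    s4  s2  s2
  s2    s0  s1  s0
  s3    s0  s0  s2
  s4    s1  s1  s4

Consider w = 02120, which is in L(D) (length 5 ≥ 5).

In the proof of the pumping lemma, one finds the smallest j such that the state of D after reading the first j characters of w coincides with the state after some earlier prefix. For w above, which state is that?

State sequence: s0 -0-> s1 -2-> s2 -1-> s1 -2-> s2 -0-> s0
First repeat at step 3: s1 was already visited.

The earliest repeat is at step j = 3: D is in s1, which it already visited at step i = 1.
With |Q| = 5, pigeonhole forces a state repeat no later than step 5; the substring read between the first and second visits to that state can be pumped.

s1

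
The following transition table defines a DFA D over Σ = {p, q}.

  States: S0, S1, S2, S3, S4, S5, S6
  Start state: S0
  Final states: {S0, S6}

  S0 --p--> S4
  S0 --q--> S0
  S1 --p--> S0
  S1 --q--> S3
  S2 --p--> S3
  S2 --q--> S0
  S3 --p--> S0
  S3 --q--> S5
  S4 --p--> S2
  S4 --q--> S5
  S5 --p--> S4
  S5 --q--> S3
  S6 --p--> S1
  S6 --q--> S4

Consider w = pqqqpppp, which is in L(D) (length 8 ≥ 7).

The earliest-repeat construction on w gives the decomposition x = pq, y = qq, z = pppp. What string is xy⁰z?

xy⁰z = xz = pq·pppp = pqpppp.
Reading y = qq takes D from S5 back to S5, so after x the machine is still in S5, and z then leads to the accepting state S0. Hence pqpppp ∈ L(D).

pqpppp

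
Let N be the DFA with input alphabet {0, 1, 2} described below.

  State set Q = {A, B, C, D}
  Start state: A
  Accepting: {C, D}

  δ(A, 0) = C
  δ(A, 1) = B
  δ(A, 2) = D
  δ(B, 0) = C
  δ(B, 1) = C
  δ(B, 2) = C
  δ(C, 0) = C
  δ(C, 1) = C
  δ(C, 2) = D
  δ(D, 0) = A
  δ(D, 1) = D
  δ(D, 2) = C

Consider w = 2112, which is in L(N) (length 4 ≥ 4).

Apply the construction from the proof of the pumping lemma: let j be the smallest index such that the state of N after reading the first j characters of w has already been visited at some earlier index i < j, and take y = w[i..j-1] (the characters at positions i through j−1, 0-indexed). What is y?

1

Run of N on w = 2 1 1 2:
  step 0: A  (start)
  step 1: D  (read 2: A→D)
  step 2: D  (read 1: D→D)   ← first repeat (D seen earlier)
  step 3: D  (read 1: D→D)
  step 4: C  (read 2: D→C)

So i = 1, j = 2, giving x = w[0:1] = 2, y = w[1:2] = 1, z = w[2:4] = 12.
Check: |xy| = 2 ≤ 4 and |y| = 1 ≥ 1. Reading y takes N from D back to D, so every xyⁱz is accepted.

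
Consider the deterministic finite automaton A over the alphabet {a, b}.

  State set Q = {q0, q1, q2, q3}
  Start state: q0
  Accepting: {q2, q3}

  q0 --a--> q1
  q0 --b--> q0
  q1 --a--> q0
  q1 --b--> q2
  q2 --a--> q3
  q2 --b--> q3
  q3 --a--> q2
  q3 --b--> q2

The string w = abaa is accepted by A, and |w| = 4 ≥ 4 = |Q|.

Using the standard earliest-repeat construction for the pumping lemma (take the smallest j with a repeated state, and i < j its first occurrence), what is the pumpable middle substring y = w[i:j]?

aa

State sequence: q0 -a-> q1 -b-> q2 -a-> q3 -a-> q2
First repeat at step 4: q2 was already visited.

So i = 2, j = 4, giving x = w[0:2] = ab, y = w[2:4] = aa, z = w[4:4] = ε.
Check: |xy| = 4 ≤ 4 and |y| = 2 ≥ 1. Reading y takes A from q2 back to q2, so every xyⁱz is accepted.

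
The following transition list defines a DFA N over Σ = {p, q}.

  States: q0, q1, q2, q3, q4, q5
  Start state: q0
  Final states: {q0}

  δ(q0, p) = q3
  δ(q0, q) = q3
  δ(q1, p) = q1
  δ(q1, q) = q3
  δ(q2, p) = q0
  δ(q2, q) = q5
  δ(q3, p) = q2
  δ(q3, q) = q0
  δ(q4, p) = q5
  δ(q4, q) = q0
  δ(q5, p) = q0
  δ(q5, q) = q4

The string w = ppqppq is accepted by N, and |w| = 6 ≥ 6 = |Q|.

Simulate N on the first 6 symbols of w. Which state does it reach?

Run of N on the first 6 characters of w = p p q p p q:
  step 0: q0  (start)
  step 1: q3  (read p: q0→q3)
  step 2: q2  (read p: q3→q2)
  step 3: q5  (read q: q2→q5)
  step 4: q0  (read p: q5→q0)
  step 5: q3  (read p: q0→q3)
  step 6: q0  (read q: q3→q0)

After reading 6 characters, N is in state q0.
(This kind of state-tracing is the core of the pumping-lemma construction: with 6 states, pigeonhole forces a repeat within the first 6 steps.)

q0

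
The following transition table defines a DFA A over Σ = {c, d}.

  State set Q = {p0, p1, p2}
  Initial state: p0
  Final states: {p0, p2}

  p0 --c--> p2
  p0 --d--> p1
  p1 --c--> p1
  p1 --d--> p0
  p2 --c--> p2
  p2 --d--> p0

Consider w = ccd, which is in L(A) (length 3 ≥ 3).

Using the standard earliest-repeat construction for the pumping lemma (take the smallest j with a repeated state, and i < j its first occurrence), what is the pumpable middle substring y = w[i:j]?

Run of A on w = c c d:
  step 0: p0  (start)
  step 1: p2  (read c: p0→p2)
  step 2: p2  (read c: p2→p2)   ← first repeat (p2 seen earlier)
  step 3: p0  (read d: p2→p0)

So i = 1, j = 2, giving x = w[0:1] = c, y = w[1:2] = c, z = w[2:3] = d.
Check: |xy| = 2 ≤ 3 and |y| = 1 ≥ 1. Reading y takes A from p2 back to p2, so every xyⁱz is accepted.
The DFA has 3 states, so the proof of the pumping lemma guarantees a repeated state among the first 3+1 visited; the segment between the two visits is the pumpable y.

c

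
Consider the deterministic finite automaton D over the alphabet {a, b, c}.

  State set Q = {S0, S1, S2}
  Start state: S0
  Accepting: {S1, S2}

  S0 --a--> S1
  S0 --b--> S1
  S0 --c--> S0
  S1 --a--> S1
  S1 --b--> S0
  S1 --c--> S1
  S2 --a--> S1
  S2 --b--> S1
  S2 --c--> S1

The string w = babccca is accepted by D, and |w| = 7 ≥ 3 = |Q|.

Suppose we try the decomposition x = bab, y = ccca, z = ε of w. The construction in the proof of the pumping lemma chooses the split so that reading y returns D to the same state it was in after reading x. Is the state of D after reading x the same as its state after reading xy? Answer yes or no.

no

State sequence: S0 -b-> S1 -a-> S1 -b-> S0 -c-> S0 -c-> S0 -c-> S0 -a-> S1

After x (step 3): S0. After xy (step 7): S1.
They differ (S0 ≠ S1), so y is not a cycle from the state after x; this split is not the one the pumping-lemma construction produces, and pumping y need not keep the string in L(D).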